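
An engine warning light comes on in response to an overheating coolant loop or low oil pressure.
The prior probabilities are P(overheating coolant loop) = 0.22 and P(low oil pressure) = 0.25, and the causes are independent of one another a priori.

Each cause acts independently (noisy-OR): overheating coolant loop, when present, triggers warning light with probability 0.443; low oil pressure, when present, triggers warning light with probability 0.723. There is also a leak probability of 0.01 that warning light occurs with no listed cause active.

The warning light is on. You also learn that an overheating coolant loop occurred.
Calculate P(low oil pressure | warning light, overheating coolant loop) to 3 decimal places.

P(low oil pressure | warning light, overheating coolant loop) ≈ 0.386

Under noisy-OR, P(warning light | causes) = 1 − (1−0.01)·∏(1−qᵢ) over the active causes.
Weight on low oil pressure=true, given the evidence: 0.847254·0.25 = 0.211813
The normalizing constant is 0.44857·0.75 + 0.847254·0.25 = 0.548240
Posterior = 0.211813 / 0.548240 ≈ 0.386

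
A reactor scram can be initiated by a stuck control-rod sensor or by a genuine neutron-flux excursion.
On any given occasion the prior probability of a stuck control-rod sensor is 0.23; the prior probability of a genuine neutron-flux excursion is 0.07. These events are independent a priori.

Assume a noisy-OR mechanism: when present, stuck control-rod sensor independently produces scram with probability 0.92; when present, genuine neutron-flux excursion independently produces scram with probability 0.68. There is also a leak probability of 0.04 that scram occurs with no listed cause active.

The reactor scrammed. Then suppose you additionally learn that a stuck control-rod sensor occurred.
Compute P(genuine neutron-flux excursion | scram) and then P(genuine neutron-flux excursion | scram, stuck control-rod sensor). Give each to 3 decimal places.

P(genuine neutron-flux excursion | scram) ≈ 0.190; P(genuine neutron-flux excursion | scram, stuck control-rod sensor) ≈ 0.074

Under noisy-OR, P(scram | causes) = 1 − (1−0.04)·∏(1−qᵢ) over the active causes.
Enumerate the 4 (stuck control-rod sensor, genuine neutron-flux excursion) configurations and weight by the priors:
  P(scram) = 0.04*0.77*0.93 + 0.6928*0.77*0.07 + 0.9232*0.23*0.93 + 0.975424*0.23*0.07
        = 0.028644 + 0.037342 + 0.197472 + 0.015704 = 0.279162
Keeping only the genuine neutron-flux excursion-present terms gives 0.053046, so
  P(genuine neutron-flux excursion | scram) = 0.053046 / 0.279162 ≈ 0.190

Now also conditioning on stuck control-rod sensor=true:
P(scram | stuck control-rod sensor) = 0.9232*0.93 + 0.975424*0.07 = 0.858576 + 0.068280 = 0.926856
Of this, 0.068280 comes from 0.975424*0.07 (the genuine neutron-flux excursion=true cases).
P(genuine neutron-flux excursion | scram, stuck control-rod sensor) = 0.068280 / 0.926856 ≈ 0.074
Conditioning on stuck control-rod sensor lowers the posterior on genuine neutron-flux excursion: the classic explaining-away effect in a common-effect structure.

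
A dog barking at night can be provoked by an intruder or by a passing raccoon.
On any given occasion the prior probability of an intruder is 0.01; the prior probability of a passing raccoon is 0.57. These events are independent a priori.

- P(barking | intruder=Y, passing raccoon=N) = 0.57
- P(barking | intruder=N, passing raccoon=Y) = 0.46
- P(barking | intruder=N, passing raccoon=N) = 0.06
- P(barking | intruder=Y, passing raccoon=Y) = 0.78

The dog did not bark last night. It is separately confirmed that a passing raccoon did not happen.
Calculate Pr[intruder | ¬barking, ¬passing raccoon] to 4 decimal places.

Pr[intruder | ¬barking, ¬passing raccoon] ≈ 0.0046

P(¬barking | ¬passing raccoon) = 0.94·0.99 + 0.43·0.01 = 0.930600 + 0.004300 = 0.934900
Restricting to configurations with intruder present: 0.43·0.01 = 0.004300.
Hence the posterior is 0.004300/0.934900 ≈ 0.0046.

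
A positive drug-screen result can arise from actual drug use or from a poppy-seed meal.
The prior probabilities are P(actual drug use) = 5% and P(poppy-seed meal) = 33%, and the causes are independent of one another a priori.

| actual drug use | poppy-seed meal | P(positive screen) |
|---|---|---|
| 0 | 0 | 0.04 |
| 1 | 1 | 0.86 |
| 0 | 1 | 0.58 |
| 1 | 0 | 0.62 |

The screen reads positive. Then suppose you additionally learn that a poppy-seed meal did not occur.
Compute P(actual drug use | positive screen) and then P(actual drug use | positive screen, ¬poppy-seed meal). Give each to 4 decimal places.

P(positive screen) = 0.04·0.95·0.67 + 0.58·0.95·0.33 + 0.62·0.05·0.67 + 0.86·0.05·0.33 = 0.025460 + 0.181830 + 0.020770 + 0.014190 = 0.242250
Restricting to configurations with actual drug use present: 0.020770 + 0.014190 = 0.034960.
So P(actual drug use | positive screen) = 0.034960/0.242250 ≈ 0.1443.

Now condition on the additional information:
For the numerator, keep only actual drug use=true terms: 0.62×0.05 = 0.031000
Denominator P(positive screen | ¬poppy-seed meal): 0.04×0.95 + 0.62×0.05 = 0.069000
P(actual drug use | positive screen, ¬poppy-seed meal) = 0.031000/0.069000 ≈ 0.4493
Ruling out poppy-seed meal raises the posterior on actual drug use — the flip side of explaining away.

P(actual drug use | positive screen) ≈ 0.1443; P(actual drug use | positive screen, ¬poppy-seed meal) ≈ 0.4493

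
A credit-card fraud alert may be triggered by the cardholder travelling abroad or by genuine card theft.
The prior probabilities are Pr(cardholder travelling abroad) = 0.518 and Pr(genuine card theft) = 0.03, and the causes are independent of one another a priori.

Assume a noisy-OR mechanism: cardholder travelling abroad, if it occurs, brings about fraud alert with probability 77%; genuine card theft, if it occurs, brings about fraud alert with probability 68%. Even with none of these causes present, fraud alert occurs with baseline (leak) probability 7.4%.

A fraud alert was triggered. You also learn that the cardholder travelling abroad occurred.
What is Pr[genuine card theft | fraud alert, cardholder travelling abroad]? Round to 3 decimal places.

Pr[genuine card theft | fraud alert, cardholder travelling abroad] ≈ 0.035

Under noisy-OR, P(fraud alert | causes) = 1 − (1−0.074)·∏(1−qᵢ) over the active causes.
Enumerate both values of genuine card theft and weight by the priors:
  P(fraud alert | cardholder travelling abroad) = 0.78702·0.97 + 0.931846·0.03
        = 0.763409 + 0.027955 = 0.791364
Configurations with genuine card theft contribute 0.027955, so
  P(genuine card theft | fraud alert, cardholder travelling abroad) = 0.027955 / 0.791364 ≈ 0.035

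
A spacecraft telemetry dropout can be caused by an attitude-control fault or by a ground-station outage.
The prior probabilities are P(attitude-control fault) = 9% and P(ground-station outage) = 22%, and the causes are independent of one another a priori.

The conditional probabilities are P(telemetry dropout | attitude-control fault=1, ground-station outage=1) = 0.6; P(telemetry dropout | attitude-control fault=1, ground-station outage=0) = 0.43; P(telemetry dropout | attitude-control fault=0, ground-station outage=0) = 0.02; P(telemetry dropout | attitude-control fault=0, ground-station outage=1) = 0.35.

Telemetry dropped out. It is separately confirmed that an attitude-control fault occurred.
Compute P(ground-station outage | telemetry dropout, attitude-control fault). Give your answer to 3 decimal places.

P(ground-station outage | telemetry dropout, attitude-control fault) ≈ 0.282

P(telemetry dropout | attitude-control fault) = 0.43×0.78 + 0.6×0.22 = 0.335400 + 0.132000 = 0.467400
The ground-station outage-present share is 0.6×0.22 = 0.132000.
So P(ground-station outage | telemetry dropout, attitude-control fault) = 0.132000/0.467400 ≈ 0.282.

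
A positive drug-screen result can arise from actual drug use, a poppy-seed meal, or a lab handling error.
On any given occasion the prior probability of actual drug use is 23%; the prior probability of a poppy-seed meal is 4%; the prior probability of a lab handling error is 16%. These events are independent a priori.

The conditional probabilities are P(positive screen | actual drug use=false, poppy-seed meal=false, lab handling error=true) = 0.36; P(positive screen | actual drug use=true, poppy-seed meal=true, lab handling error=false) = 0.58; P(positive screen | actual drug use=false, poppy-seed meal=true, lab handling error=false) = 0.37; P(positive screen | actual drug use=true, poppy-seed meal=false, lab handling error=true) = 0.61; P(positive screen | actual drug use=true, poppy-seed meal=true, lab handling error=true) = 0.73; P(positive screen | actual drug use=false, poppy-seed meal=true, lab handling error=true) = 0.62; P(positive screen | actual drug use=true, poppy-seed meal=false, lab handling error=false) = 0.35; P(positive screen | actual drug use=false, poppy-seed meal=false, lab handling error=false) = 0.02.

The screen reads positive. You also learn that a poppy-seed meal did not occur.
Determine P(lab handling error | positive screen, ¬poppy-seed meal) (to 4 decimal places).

P(lab handling error | positive screen, ¬poppy-seed meal) ≈ 0.4533

Enumerate the 4 (actual drug use, lab handling error) configurations and weight by the priors:
  P(positive screen | ¬poppy-seed meal) = 0.02*0.77*0.84 + 0.36*0.77*0.16 + 0.35*0.23*0.84 + 0.61*0.23*0.16
        = 0.012936 + 0.044352 + 0.067620 + 0.022448 = 0.147356
Configurations with lab handling error contribute 0.066800, so
  P(lab handling error | positive screen, ¬poppy-seed meal) = 0.066800 / 0.147356 ≈ 0.4533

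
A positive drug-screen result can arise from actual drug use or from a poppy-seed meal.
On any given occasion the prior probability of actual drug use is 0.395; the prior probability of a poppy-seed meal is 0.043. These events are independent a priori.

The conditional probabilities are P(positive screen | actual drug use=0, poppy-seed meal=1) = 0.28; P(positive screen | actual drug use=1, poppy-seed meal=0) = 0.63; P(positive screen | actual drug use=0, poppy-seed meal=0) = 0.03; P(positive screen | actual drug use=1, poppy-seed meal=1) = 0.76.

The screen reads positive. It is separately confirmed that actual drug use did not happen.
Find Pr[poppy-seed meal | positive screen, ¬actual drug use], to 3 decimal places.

Pr[poppy-seed meal | positive screen, ¬actual drug use] ≈ 0.295

P(positive screen | ¬actual drug use) = 0.03·0.957 + 0.28·0.043 = 0.028710 + 0.012040 = 0.040750
Restricting to configurations with poppy-seed meal present: 0.28·0.043 = 0.012040.
Hence the posterior is 0.012040/0.040750 ≈ 0.295.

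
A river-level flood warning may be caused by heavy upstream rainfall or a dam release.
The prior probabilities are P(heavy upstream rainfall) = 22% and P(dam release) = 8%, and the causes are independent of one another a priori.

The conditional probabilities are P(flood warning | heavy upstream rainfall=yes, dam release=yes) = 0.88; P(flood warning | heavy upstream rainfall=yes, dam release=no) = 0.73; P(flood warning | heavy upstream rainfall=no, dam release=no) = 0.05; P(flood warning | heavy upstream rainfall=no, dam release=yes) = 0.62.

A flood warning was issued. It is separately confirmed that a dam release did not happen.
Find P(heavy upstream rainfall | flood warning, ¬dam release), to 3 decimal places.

P(heavy upstream rainfall | flood warning, ¬dam release) ≈ 0.805

P(flood warning | ¬dam release) = 0.05×0.78 + 0.73×0.22 = 0.039000 + 0.160600 = 0.199600
Restricting to configurations with heavy upstream rainfall present: 0.73×0.22 = 0.160600.
Hence the posterior is 0.160600/0.199600 ≈ 0.805.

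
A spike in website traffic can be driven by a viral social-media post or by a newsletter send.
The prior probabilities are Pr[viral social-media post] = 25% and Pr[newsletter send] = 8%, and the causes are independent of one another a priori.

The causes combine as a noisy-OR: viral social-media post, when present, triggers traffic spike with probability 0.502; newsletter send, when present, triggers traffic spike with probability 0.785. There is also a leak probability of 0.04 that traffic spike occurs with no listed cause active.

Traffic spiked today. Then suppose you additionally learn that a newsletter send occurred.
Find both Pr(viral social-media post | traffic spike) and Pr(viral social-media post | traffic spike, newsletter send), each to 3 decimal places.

Under noisy-OR, P(traffic spike | causes) = 1 − (1−0.04)·∏(1−qᵢ) over the active causes.
Numerator (weight on configurations with viral social-media post): 0.120042 + 0.017944 = 0.137986
Denominator P(traffic spike): 0.04·0.75·0.92 + 0.7936·0.75·0.08 + 0.52192·0.25·0.92 + 0.897213·0.25·0.08 = 0.213202
P(viral social-media post | traffic spike) = 0.137986/0.213202 ≈ 0.647

Now also conditioning on newsletter send=true:
For the numerator, keep only viral social-media post=true terms: 0.897213·0.25 = 0.224303
Denominator P(traffic spike | newsletter send): 0.7936·0.75 + 0.897213·0.25 = 0.819503
P(viral social-media post | traffic spike, newsletter send) = 0.224303/0.819503 ≈ 0.274
This is intercausal reasoning (explaining away): once newsletter send accounts for the traffic spike, viral social-media post becomes less likely.

Pr(viral social-media post | traffic spike) ≈ 0.647; Pr(viral social-media post | traffic spike, newsletter send) ≈ 0.274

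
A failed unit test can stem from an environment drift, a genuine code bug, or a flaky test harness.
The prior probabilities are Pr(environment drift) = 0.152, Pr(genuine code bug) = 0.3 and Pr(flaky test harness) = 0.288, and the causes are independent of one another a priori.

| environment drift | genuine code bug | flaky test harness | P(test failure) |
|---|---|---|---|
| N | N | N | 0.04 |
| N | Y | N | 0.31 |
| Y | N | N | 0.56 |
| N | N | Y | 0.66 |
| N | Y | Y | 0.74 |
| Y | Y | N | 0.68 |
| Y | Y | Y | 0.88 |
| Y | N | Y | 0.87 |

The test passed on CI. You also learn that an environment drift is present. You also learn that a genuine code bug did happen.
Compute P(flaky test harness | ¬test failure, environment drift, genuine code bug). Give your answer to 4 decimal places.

P(¬test failure | environment drift, genuine code bug) = 0.32·0.712 + 0.12·0.288 = 0.227840 + 0.034560 = 0.262400
Of this, 0.034560 comes from 0.12·0.288 (the flaky test harness=true cases).
Hence the posterior is 0.034560/0.262400 ≈ 0.1317.

P(flaky test harness | ¬test failure, environment drift, genuine code bug) ≈ 0.1317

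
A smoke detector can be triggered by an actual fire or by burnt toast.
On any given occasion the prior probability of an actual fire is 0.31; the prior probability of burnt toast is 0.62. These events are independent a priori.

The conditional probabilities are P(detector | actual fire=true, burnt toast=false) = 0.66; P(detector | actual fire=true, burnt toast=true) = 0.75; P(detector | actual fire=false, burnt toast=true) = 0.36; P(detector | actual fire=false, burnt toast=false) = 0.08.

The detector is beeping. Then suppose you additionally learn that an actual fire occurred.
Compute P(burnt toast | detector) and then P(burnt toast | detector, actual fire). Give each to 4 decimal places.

P(burnt toast | detector) ≈ 0.7513; P(burnt toast | detector, actual fire) ≈ 0.6496

Enumerate the 4 (actual fire, burnt toast) configurations and weight by the priors:
  P(detector) = 0.08·0.69·0.38 + 0.36·0.69·0.62 + 0.66·0.31·0.38 + 0.75·0.31·0.62
        = 0.020976 + 0.154008 + 0.077748 + 0.144150 = 0.396882
Configurations with burnt toast contribute 0.298158, so
  P(burnt toast | detector) = 0.298158 / 0.396882 ≈ 0.7513

With the extra evidence:
Enumerate both values of burnt toast and weight by the priors:
  P(detector | actual fire) = 0.66×0.38 + 0.75×0.62
        = 0.250800 + 0.465000 = 0.715800
Configurations with burnt toast contribute 0.465000, so
  P(burnt toast | detector, actual fire) = 0.465000 / 0.715800 ≈ 0.6496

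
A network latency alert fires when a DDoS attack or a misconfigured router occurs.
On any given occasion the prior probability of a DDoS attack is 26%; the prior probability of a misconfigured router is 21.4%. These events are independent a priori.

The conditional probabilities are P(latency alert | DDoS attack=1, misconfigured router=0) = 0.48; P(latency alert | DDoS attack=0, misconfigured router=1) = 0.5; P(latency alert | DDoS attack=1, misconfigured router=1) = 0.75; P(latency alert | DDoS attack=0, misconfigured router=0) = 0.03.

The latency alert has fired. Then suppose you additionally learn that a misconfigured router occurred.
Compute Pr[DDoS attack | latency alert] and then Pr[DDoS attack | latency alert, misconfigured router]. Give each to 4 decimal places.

Numerator (weight on configurations with DDoS attack): 0.098093 + 0.041730 = 0.139823
The normalizing constant is 0.03×0.74×0.786 + 0.5×0.74×0.214 + 0.48×0.26×0.786 + 0.75×0.26×0.214 = 0.236452
P(DDoS attack | latency alert) = 0.139823/0.236452 ≈ 0.5913

With the extra evidence:
For the numerator, keep only DDoS attack=true terms: 0.75×0.26 = 0.195000
The normalizing constant is 0.5×0.74 + 0.75×0.26 = 0.565000
P(DDoS attack | latency alert, misconfigured router) = 0.195000/0.565000 ≈ 0.3451

Pr[DDoS attack | latency alert] ≈ 0.5913; Pr[DDoS attack | latency alert, misconfigured router] ≈ 0.3451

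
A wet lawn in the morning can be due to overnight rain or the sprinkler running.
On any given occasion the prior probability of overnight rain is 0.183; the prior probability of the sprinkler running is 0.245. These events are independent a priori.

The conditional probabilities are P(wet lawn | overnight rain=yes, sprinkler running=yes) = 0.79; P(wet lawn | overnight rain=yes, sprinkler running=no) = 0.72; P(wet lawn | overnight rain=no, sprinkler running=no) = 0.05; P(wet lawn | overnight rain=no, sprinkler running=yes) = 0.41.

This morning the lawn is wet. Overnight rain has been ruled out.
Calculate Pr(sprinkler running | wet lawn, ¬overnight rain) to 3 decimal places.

P(wet lawn | ¬overnight rain) = 0.05·0.755 + 0.41·0.245 = 0.037750 + 0.100450 = 0.138200
The sprinkler running-present share is 0.41·0.245 = 0.100450.
Hence the posterior is 0.100450/0.138200 ≈ 0.727.

Pr(sprinkler running | wet lawn, ¬overnight rain) ≈ 0.727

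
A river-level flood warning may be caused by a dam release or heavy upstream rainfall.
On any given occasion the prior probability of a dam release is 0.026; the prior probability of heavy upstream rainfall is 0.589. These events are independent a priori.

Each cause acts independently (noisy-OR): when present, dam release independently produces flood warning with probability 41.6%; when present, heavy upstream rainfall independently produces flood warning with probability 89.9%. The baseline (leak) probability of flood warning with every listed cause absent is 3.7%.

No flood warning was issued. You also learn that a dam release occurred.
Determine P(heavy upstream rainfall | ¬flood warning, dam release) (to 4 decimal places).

P(heavy upstream rainfall | ¬flood warning, dam release) ≈ 0.1264

Under noisy-OR, P(flood warning | causes) = 1 − (1−0.037)·∏(1−qᵢ) over the active causes.
Sum P(¬flood warning|·) weighted by the priors over both values of heavy upstream rainfall:
  P(¬flood warning | dam release) = 0.562392*0.411 + 0.056802*0.589
        = 0.231143 + 0.033456 = 0.264599
Configurations with heavy upstream rainfall contribute 0.033456, so
  P(heavy upstream rainfall | ¬flood warning, dam release) = 0.033456 / 0.264599 ≈ 0.1264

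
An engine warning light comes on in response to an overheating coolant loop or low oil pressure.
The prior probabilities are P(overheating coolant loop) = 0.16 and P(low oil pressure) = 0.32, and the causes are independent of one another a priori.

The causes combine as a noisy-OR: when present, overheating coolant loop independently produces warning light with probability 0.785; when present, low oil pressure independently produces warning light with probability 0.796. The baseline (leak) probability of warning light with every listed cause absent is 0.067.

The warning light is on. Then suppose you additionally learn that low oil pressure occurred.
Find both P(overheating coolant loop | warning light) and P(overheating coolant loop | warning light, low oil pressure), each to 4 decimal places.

P(overheating coolant loop | warning light) ≈ 0.3472; P(overheating coolant loop | warning light, low oil pressure) ≈ 0.1841

Under noisy-OR, P(warning light | causes) = 1 − (1−0.067)·∏(1−qᵢ) over the active causes.
By total probability over the 4 (overheating coolant loop, low oil pressure) configurations:
  P(warning light) = 0.067·0.84·0.68 + 0.809668·0.84·0.32 + 0.799405·0.16·0.68 + 0.959079·0.16·0.32
        = 0.038270 + 0.217639 + 0.086975 + 0.049105 = 0.391989
Configurations with overheating coolant loop contribute 0.136080, so
  P(overheating coolant loop | warning light) = 0.136080 / 0.391989 ≈ 0.3472

Now condition on the additional information:
Enumerate both values of overheating coolant loop and weight by the priors:
  P(warning light | low oil pressure) = 0.809668*0.84 + 0.959079*0.16
        = 0.680121 + 0.153453 = 0.833574
Keeping only the overheating coolant loop-present terms gives 0.153453, so
  P(overheating coolant loop | warning light, low oil pressure) = 0.153453 / 0.833574 ≈ 0.1841
— low oil pressure explains away the evidence for overheating coolant loop.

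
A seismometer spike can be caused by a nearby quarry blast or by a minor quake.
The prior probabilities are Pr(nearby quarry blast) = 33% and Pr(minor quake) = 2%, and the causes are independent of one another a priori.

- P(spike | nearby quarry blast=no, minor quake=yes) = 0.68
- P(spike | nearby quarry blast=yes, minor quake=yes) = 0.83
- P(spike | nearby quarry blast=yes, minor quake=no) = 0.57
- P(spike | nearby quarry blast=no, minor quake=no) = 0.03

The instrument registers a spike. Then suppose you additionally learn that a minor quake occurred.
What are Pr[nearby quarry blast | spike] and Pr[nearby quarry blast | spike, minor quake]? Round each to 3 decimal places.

Pr[nearby quarry blast | spike] ≈ 0.868; Pr[nearby quarry blast | spike, minor quake] ≈ 0.375

By total probability over the 4 (nearby quarry blast, minor quake) configurations:
  P(spike) = 0.03*0.67*0.98 + 0.68*0.67*0.02 + 0.57*0.33*0.98 + 0.83*0.33*0.02
        = 0.019698 + 0.009112 + 0.184338 + 0.005478 = 0.218626
Configurations with nearby quarry blast contribute 0.189816, so
  P(nearby quarry blast | spike) = 0.189816 / 0.218626 ≈ 0.868

Now condition on the additional information:
P(spike | minor quake) = 0.68×0.67 + 0.83×0.33 = 0.455600 + 0.273900 = 0.729500
The nearby quarry blast-present share is 0.83×0.33 = 0.273900.
So P(nearby quarry blast | spike, minor quake) = 0.273900/0.729500 ≈ 0.375.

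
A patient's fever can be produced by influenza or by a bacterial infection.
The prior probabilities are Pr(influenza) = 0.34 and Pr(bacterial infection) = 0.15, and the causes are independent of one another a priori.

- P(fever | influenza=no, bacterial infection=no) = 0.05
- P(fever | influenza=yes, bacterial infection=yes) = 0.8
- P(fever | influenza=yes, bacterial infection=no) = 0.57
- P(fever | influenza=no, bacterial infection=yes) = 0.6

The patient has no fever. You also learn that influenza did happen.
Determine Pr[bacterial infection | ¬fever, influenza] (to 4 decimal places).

By total probability over both values of bacterial infection:
  P(¬fever | influenza) = 0.43*0.85 + 0.2*0.15
        = 0.365500 + 0.030000 = 0.395500
The terms with bacterial infection present sum to 0.030000, so
  P(bacterial infection | ¬fever, influenza) = 0.030000 / 0.395500 ≈ 0.0759

Pr[bacterial infection | ¬fever, influenza] ≈ 0.0759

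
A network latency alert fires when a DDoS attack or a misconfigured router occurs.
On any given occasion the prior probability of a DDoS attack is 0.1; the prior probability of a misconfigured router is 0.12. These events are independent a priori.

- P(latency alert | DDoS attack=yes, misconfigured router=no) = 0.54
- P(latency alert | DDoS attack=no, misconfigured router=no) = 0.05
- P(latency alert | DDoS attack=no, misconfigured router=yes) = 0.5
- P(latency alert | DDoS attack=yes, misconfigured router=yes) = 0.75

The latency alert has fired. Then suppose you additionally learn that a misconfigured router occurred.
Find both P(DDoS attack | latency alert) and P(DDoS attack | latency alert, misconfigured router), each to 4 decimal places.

P(DDoS attack | latency alert) ≈ 0.3765; P(DDoS attack | latency alert, misconfigured router) ≈ 0.1429

P(latency alert) = 0.05*0.9*0.88 + 0.5*0.9*0.12 + 0.54*0.1*0.88 + 0.75*0.1*0.12 = 0.039600 + 0.054000 + 0.047520 + 0.009000 = 0.150120
Restricting to configurations with DDoS attack present: 0.047520 + 0.009000 = 0.056520.
So P(DDoS attack | latency alert) = 0.056520/0.150120 ≈ 0.3765.

Now also conditioning on misconfigured router=true:
For the numerator, keep only DDoS attack=true terms: 0.75×0.1 = 0.075000
The normalizing constant is 0.5×0.9 + 0.75×0.1 = 0.525000
Posterior = 0.075000 / 0.525000 ≈ 0.1429
This is intercausal reasoning (explaining away): once misconfigured router accounts for the latency alert, DDoS attack becomes less likely.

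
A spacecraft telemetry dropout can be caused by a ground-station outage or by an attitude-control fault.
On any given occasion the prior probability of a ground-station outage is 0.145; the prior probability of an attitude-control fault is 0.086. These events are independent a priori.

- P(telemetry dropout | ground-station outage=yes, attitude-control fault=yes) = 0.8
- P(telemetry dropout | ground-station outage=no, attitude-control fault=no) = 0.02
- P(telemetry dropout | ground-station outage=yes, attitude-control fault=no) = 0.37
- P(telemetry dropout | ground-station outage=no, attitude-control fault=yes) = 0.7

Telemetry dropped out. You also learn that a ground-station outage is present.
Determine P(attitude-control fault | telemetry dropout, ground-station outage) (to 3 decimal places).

P(telemetry dropout | ground-station outage) = 0.37·0.914 + 0.8·0.086 = 0.338180 + 0.068800 = 0.406980
The attitude-control fault-present share is 0.8·0.086 = 0.068800.
So P(attitude-control fault | telemetry dropout, ground-station outage) = 0.068800/0.406980 ≈ 0.169.

P(attitude-control fault | telemetry dropout, ground-station outage) ≈ 0.169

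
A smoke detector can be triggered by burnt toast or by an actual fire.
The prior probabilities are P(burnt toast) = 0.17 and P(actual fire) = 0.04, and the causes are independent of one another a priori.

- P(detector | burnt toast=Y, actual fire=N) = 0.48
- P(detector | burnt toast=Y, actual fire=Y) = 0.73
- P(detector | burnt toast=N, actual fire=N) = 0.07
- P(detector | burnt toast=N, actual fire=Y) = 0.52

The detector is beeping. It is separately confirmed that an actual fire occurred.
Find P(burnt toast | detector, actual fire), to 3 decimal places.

P(burnt toast | detector, actual fire) ≈ 0.223

P(detector | actual fire) = 0.52·0.83 + 0.73·0.17 = 0.431600 + 0.124100 = 0.555700
Of this, 0.124100 comes from 0.73·0.17 (the burnt toast=true cases).
Hence the posterior is 0.124100/0.555700 ≈ 0.223.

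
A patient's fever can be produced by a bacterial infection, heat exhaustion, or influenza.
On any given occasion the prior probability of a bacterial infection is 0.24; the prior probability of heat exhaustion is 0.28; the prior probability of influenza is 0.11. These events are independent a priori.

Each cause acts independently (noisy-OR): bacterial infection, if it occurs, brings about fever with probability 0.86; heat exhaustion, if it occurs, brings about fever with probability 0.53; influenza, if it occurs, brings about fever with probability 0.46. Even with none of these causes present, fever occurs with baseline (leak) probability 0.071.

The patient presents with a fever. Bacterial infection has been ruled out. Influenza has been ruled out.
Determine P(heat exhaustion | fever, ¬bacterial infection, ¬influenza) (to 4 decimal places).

Under noisy-OR, P(fever | causes) = 1 − (1−0.071)·∏(1−qᵢ) over the active causes.
P(fever | ¬bacterial infection, ¬influenza) = 0.071*0.72 + 0.56337*0.28 = 0.051120 + 0.157744 = 0.208864
Restricting to configurations with heat exhaustion present: 0.56337*0.28 = 0.157744.
P(heat exhaustion | fever, ¬bacterial infection, ¬influenza) = 0.157744 / 0.208864 ≈ 0.7552

P(heat exhaustion | fever, ¬bacterial infection, ¬influenza) ≈ 0.7552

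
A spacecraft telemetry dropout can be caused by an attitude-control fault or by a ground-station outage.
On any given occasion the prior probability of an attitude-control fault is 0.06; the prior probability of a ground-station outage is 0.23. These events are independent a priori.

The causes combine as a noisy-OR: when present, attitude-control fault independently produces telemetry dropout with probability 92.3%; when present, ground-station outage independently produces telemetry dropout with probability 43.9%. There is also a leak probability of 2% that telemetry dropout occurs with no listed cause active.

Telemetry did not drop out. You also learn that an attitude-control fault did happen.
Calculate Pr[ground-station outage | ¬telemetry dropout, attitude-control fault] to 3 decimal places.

Under noisy-OR, P(telemetry dropout | causes) = 1 − (1−0.02)·∏(1−qᵢ) over the active causes.
P(¬telemetry dropout | attitude-control fault) = 0.07546*0.77 + 0.042333*0.23 = 0.058104 + 0.009737 = 0.067841
Restricting to configurations with ground-station outage present: 0.042333*0.23 = 0.009737.
P(ground-station outage | ¬telemetry dropout, attitude-control fault) = 0.009737 / 0.067841 ≈ 0.144

Pr[ground-station outage | ¬telemetry dropout, attitude-control fault] ≈ 0.144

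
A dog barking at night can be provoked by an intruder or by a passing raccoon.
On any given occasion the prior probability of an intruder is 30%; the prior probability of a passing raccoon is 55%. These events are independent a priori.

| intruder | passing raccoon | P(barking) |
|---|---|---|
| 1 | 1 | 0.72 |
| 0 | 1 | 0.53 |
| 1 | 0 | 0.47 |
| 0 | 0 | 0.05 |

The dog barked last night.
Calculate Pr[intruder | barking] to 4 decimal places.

For the numerator, keep only intruder=true terms: 0.063450 + 0.118800 = 0.182250
Normalizer over all consistent configurations: 0.05*0.7*0.45 + 0.53*0.7*0.55 + 0.47*0.3*0.45 + 0.72*0.3*0.55 = 0.402050
P(intruder | barking) = 0.182250/0.402050 ≈ 0.4533

Pr[intruder | barking] ≈ 0.4533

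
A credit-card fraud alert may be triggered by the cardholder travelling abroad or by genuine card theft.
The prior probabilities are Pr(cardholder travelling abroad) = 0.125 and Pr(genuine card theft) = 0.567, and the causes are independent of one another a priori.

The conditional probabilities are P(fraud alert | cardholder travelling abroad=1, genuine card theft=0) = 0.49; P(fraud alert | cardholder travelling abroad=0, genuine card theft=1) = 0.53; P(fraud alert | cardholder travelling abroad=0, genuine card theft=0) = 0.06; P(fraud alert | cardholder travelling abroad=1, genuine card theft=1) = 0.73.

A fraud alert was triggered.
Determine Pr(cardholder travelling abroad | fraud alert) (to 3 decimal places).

Pr(cardholder travelling abroad | fraud alert) ≈ 0.215

Weight on cardholder travelling abroad=true, given the evidence: 0.026521 + 0.051739 = 0.078260
The normalizing constant is 0.06*0.875*0.433 + 0.53*0.875*0.567 + 0.49*0.125*0.433 + 0.73*0.125*0.567 = 0.363938
Posterior = 0.078260 / 0.363938 ≈ 0.215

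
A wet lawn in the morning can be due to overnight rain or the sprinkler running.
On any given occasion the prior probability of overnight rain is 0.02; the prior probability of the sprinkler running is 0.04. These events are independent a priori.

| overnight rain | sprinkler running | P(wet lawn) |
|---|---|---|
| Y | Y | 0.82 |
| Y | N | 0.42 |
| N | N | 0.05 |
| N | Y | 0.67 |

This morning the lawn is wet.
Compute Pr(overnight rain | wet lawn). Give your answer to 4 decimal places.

Numerator (weight on configurations with overnight rain): 0.008064 + 0.000656 = 0.008720
Denominator P(wet lawn): 0.05·0.98·0.96 + 0.67·0.98·0.04 + 0.42·0.02·0.96 + 0.82·0.02·0.04 = 0.082024
P(overnight rain | wet lawn) = 0.008720/0.082024 ≈ 0.1063

Pr(overnight rain | wet lawn) ≈ 0.1063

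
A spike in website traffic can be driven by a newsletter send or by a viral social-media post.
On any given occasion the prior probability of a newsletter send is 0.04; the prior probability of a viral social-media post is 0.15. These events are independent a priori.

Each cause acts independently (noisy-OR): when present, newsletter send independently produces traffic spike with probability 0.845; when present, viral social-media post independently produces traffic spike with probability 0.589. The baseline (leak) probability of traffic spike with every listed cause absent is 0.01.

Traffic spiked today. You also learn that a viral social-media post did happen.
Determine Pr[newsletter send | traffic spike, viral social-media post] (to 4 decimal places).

Pr[newsletter send | traffic spike, viral social-media post] ≈ 0.0618

Under noisy-OR, P(traffic spike | causes) = 1 − (1−0.01)·∏(1−qᵢ) over the active causes.
Sum P(traffic spike|·) weighted by the priors over both values of newsletter send:
  P(traffic spike | viral social-media post) = 0.59311*0.96 + 0.936932*0.04
        = 0.569386 + 0.037477 = 0.606863
Configurations with newsletter send contribute 0.037477, so
  P(newsletter send | traffic spike, viral social-media post) = 0.037477 / 0.606863 ≈ 0.0618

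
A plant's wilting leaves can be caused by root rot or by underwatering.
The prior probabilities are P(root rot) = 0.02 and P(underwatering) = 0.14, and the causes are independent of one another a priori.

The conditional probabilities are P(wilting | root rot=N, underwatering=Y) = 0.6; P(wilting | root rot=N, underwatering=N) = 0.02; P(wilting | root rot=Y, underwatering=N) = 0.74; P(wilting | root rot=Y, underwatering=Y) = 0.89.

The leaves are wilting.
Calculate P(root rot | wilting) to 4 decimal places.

P(root rot | wilting) ≈ 0.1330

By total probability over the 4 (root rot, underwatering) configurations:
  P(wilting) = 0.02×0.98×0.86 + 0.6×0.98×0.14 + 0.74×0.02×0.86 + 0.89×0.02×0.14
        = 0.016856 + 0.082320 + 0.012728 + 0.002492 = 0.114396
The terms with root rot present sum to 0.015220, so
  P(root rot | wilting) = 0.015220 / 0.114396 ≈ 0.1330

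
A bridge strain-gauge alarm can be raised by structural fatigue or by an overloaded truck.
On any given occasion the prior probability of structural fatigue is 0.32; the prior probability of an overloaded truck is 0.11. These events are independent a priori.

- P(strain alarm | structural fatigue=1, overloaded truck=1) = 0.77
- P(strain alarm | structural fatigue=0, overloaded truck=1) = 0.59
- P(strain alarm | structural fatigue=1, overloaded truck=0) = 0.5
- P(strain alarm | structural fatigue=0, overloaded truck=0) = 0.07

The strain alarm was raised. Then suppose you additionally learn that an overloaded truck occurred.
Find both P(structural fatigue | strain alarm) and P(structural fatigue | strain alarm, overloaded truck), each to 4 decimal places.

By total probability over the 4 (structural fatigue, overloaded truck) configurations:
  P(strain alarm) = 0.07·0.68·0.89 + 0.59·0.68·0.11 + 0.5·0.32·0.89 + 0.77·0.32·0.11
        = 0.042364 + 0.044132 + 0.142400 + 0.027104 = 0.256000
Keeping only the structural fatigue-present terms gives 0.169504, so
  P(structural fatigue | strain alarm) = 0.169504 / 0.256000 ≈ 0.6621

Now condition on the additional information:
P(strain alarm | overloaded truck) = 0.59×0.68 + 0.77×0.32 = 0.401200 + 0.246400 = 0.647600
Restricting to configurations with structural fatigue present: 0.77×0.32 = 0.246400.
Hence the posterior is 0.246400/0.647600 ≈ 0.3805.

P(structural fatigue | strain alarm) ≈ 0.6621; P(structural fatigue | strain alarm, overloaded truck) ≈ 0.3805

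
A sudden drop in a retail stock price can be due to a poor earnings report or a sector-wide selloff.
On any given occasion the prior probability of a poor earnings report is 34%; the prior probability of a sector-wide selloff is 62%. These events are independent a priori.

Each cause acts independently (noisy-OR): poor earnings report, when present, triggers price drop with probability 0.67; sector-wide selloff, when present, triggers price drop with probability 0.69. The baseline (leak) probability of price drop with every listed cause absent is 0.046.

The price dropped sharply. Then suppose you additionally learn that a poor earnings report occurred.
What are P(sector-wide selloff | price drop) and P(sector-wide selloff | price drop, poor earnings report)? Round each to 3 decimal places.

Under noisy-OR, P(price drop | causes) = 1 − (1−0.046)·∏(1−qᵢ) over the active causes.
Sum P(price drop|·) weighted by the priors over the 4 (poor earnings report, sector-wide selloff) configurations:
  P(price drop) = 0.046*0.66*0.38 + 0.70426*0.66*0.62 + 0.68518*0.34*0.38 + 0.902406*0.34*0.62
        = 0.011537 + 0.288183 + 0.088525 + 0.190227 = 0.578472
Keeping only the sector-wide selloff-present terms gives 0.478410, so
  P(sector-wide selloff | price drop) = 0.478410 / 0.578472 ≈ 0.827

Now condition on the additional information:
P(price drop | poor earnings report) = 0.68518×0.38 + 0.902406×0.62 = 0.260368 + 0.559492 = 0.819860
Of this, 0.559492 comes from 0.902406×0.62 (the sector-wide selloff=true cases).
Hence the posterior is 0.559492/0.819860 ≈ 0.682.
This is intercausal reasoning (explaining away): once poor earnings report accounts for the price drop, sector-wide selloff becomes less likely.

P(sector-wide selloff | price drop) ≈ 0.827; P(sector-wide selloff | price drop, poor earnings report) ≈ 0.682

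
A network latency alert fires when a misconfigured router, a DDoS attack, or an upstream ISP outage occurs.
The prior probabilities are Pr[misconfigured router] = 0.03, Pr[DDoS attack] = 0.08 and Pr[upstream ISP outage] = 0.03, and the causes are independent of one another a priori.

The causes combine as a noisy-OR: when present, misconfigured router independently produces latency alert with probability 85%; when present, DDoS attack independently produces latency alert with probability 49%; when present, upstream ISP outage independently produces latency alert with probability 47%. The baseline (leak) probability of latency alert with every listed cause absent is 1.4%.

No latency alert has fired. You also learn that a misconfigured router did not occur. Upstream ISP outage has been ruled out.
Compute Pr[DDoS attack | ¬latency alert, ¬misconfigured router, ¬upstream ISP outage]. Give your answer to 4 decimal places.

Under noisy-OR, P(latency alert | causes) = 1 − (1−0.014)·∏(1−qᵢ) over the active causes.
P(¬latency alert | ¬misconfigured router, ¬upstream ISP outage) = 0.986*0.92 + 0.50286*0.08 = 0.907120 + 0.040229 = 0.947349
Restricting to configurations with DDoS attack present: 0.50286*0.08 = 0.040229.
P(DDoS attack | ¬latency alert, ¬misconfigured router, ¬upstream ISP outage) = 0.040229 / 0.947349 ≈ 0.0425

Pr[DDoS attack | ¬latency alert, ¬misconfigured router, ¬upstream ISP outage] ≈ 0.0425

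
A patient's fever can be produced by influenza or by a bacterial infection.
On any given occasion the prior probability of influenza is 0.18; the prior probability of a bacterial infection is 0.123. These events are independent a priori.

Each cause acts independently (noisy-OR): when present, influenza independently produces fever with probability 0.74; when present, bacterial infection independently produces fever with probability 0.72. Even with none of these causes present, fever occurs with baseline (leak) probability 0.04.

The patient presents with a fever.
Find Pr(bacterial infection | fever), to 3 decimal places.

Pr(bacterial infection | fever) ≈ 0.391

Under noisy-OR, P(fever | causes) = 1 − (1−0.04)·∏(1−qᵢ) over the active causes.
P(fever) = 0.04*0.82*0.877 + 0.7312*0.82*0.123 + 0.7504*0.18*0.877 + 0.930112*0.18*0.123 = 0.028766 + 0.073749 + 0.118458 + 0.020593 = 0.241566
The bacterial infection-present share is 0.073749 + 0.020593 = 0.094342.
So P(bacterial infection | fever) = 0.094342/0.241566 ≈ 0.391.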